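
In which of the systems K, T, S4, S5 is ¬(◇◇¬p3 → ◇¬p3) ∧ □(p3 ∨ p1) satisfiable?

K, T

T-tableau for the formula:
1. ¬(◇◇¬p3 → ◇¬p3) ∧ □(p3 ∨ p1), 0
2. ¬(◇◇¬p3 → ◇¬p3), 0   [∧-rule on 1]
3. □(p3 ∨ p1), 0   [∧-rule on 1]
4. ◇◇¬p3, 0   [¬→-rule on 2]
5. ¬◇¬p3, 0   [¬→-rule on 2]
6. p3 ∨ p1, 0   [□-rule on 3 via 0R0]
7. p3, 0   [¬◇-rule on 5 via 0R0]
8. p1, 0   [∨-rule on 6 (branches; this branch)]
9. ◇¬p3, 1   [◇-rule on 4: fresh world 1, 0R1]
10. p3 ∨ p1, 1   [□-rule on 3 via 0R1]
11. p3, 1   [¬◇-rule on 5 via 0R1]
12. p1, 1   [∨-rule on 10 (branches; this branch)]
13. ¬p3, 2   [◇-rule on 9: fresh world 2, 1R2]
Accessibility: 0R0, 0R1, 1R1, 1R2, 2R2
Complete open branch: satisfiable in T, hence also in K (this T-model is also a K-model).
S4-tableau for the formula:
1. ¬(◇◇¬p3 → ◇¬p3) ∧ □(p3 ∨ p1), 0
2. ¬(◇◇¬p3 → ◇¬p3), 0   [∧-rule on 1]
3. □(p3 ∨ p1), 0   [∧-rule on 1]
4. ◇◇¬p3, 0   [¬→-rule on 2]
5. ¬◇¬p3, 0   [¬→-rule on 2]
6. p3 ∨ p1, 0   [□-rule on 3 via 0R0]
7. p3, 0   [¬◇-rule on 5 via 0R0]
8. p1, 0   [∨-rule on 6 (branches; this branch)]
9. ◇¬p3, 1   [◇-rule on 4: fresh world 1, 0R1]
10. p3 ∨ p1, 1   [□-rule on 3 via 0R1]
11. p3, 1   [¬◇-rule on 5 via 0R1]
12. p1, 1   [∨-rule on 10 (branches; this branch)]
13. ¬p3, 2   [◇-rule on 9: fresh world 2, 1R2]
14. p3 ∨ p1, 2   [□-rule on 3 via 0R2]
15. p3, 2   [¬◇-rule on 5 via 0R2]
Accessibility: 0R0, 0R1, 0R2, 1R1, 1R2, 2R2
Branch closes: p3 and ¬p3 both at 2.
Every branch closes (one shown): unsatisfiable in S4, hence also in S5 (every S5-frame is an S4-frame).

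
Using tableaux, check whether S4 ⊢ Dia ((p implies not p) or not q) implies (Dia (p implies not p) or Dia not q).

Yes, valid

Tableau for the negation not (Dia ((p implies not p) or not q) implies (Dia (p implies not p) or Dia not q)):
1. not (Dia ((p implies not p) or not q) implies (Dia (p implies not p) or Dia not q)), 0
2. Dia ((p implies not p) or not q), 0
3. not (Dia (p implies not p) or Dia not q), 0
4. not Dia (p implies not p), 0
5. not Dia not q, 0
6. not (p implies not p), 0
7. p, 0
8. q, 0
9. (p implies not p) or not q, 1
10. not (p implies not p), 1
11. p, 1
12. q, 1
13. p implies not p, 1
14. not p, 1
Accessibility: 0R0, 0R1, 1R1
Branch closes: p and not p both at 1.
All branches of the negation close; one closing branch shown above.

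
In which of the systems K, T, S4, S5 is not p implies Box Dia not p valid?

S5

S5-tableau for the negation not (not p implies Box Dia not p):
1. not (not p implies Box Dia not p), u
2. not p, u   [neg-implies-rule on 1]
3. not Box Dia not p, u   [neg-implies-rule on 1]
4. not Dia not p, v   [neg-Box-rule on 3: fresh world v, uRv]
5. p, u   [neg-Dia-rule on 4 via vRu]
Accessibility: uRu, uRv, vRu, vRv
Branch closes: p and not p both at u.
Every branch closes (one shown): valid in S5.
S4-tableau for the negation not (not p implies Box Dia not p):
1. not (not p implies Box Dia not p), u
2. not p, u   [neg-implies-rule on 1]
3. not Box Dia not p, u   [neg-implies-rule on 1]
4. not Dia not p, v   [neg-Box-rule on 3: fresh world v, uRv]
5. p, v   [neg-Dia-rule on 4 via vRv]
Accessibility: uRu, uRv, vRv
Complete open branch: countermodel on an S4-frame, so not valid in S4, nor in K, T (the same frame is also a K-frame and a T-frame).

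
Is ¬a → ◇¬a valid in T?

Tableau for the negation ¬(¬a → ◇¬a):
1. ¬(¬a → ◇¬a), 0
2. ¬a, 0
3. ¬◇¬a, 0
4. a, 0
Accessibility: 0R0
Branch closes: a and ¬a both at 0.
All branches of the negation close; one closing branch shown above.

Valid in T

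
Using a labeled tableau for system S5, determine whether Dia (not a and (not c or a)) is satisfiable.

1. Dia (not a and (not c or a)), u
2. not a and (not c or a), v
3. not a, v
4. not c or a, v
5. not c, v
Accessibility: uRu, uRv, vRu, vRv

Satisfiable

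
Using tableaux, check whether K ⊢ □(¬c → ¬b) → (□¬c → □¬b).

Tableau for the negation ¬(□(¬c → ¬b) → (□¬c → □¬b)):
1. ¬(□(¬c → ¬b) → (□¬c → □¬b)), u
2. □(¬c → ¬b), u
3. ¬(□¬c → □¬b), u
4. □¬c, u
5. ¬□¬b, u
6. b, v
7. ¬c → ¬b, v
8. ¬c, v
9. ¬b, v
Accessibility: uRv
Branch closes: b and ¬b both at v.
Every branch of the negation's tableau closes; the branch above is one of them.

Valid in K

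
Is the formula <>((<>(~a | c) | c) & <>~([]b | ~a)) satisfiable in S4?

1. <>((<>(~a | c) | c) & <>~([]b | ~a)), 0
2. (<>(~a | c) | c) & <>~([]b | ~a), 1
3. <>(~a | c) | c, 1
4. <>~([]b | ~a), 1
5. c, 1
6. ~([]b | ~a), 2
7. ~[]b, 2
8. a, 2
9. ~b, 3
Accessibility: 0R0, 0R1, 0R2, 0R3, 1R1, 1R2, 1R3, 2R2, 2R3, 3R3

Satisfiable (open branch found)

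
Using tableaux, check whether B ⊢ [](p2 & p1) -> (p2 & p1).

Valid in B

Tableau for the negation ~([](p2 & p1) -> (p2 & p1)):
1. ~([](p2 & p1) -> (p2 & p1)), w0
2. [](p2 & p1), w0   [~->-rule on 1]
3. ~(p2 & p1), w0   [~->-rule on 1]
4. p2 & p1, w0   [[]-rule on 2 via w0Rw0]
5. p2, w0   [&-rule on 4]
6. p1, w0   [&-rule on 4]
7. ~p1, w0   [~&-rule on 3 (branches; this branch)]
Accessibility: w0Rw0
Branch closes: p1 and ~p1 both at w0.
Every branch of the negation's tableau closes; the branch above is one of them.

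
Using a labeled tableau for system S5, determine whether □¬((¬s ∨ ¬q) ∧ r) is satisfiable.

Satisfiable

1. □¬((¬s ∨ ¬q) ∧ r), w0
2. ¬((¬s ∨ ¬q) ∧ r), w0
3. ¬r, w0
Accessibility: w0Rw0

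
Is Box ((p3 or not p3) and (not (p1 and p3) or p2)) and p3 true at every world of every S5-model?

Tableau for the negation not (Box ((p3 or not p3) and (not (p1 and p3) or p2)) and p3):
1. not (Box ((p3 or not p3) and (not (p1 and p3) or p2)) and p3), w0
2. not p3, w0
Accessibility: w0Rw0
The negation has an open branch (countermodel exists).

No, not valid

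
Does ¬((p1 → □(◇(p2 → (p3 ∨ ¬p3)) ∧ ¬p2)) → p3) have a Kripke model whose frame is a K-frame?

1. ¬((p1 → □(◇(p2 → (p3 ∨ ¬p3)) ∧ ¬p2)) → p3), u
2. p1 → □(◇(p2 → (p3 ∨ ¬p3)) ∧ ¬p2), u
3. ¬p3, u
4. □(◇(p2 → (p3 ∨ ¬p3)) ∧ ¬p2), u

Satisfiable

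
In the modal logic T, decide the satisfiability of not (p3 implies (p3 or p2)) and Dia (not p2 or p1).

Unsatisfiable

1. not (p3 implies (p3 or p2)) and Dia (not p2 or p1), u
2. not (p3 implies (p3 or p2)), u
3. Dia (not p2 or p1), u
4. p3, u
5. not (p3 or p2), u
6. not p3, u
7. not p2, u
Accessibility: uRu
Branch closes: p3 and not p3 both at u.
All branches of the tableau close; one closing branch shown above.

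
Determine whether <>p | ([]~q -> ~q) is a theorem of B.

Tableau for the negation ~(<>p | ([]~q -> ~q)):
1. ~(<>p | ([]~q -> ~q)), w0
2. ~<>p, w0
3. ~([]~q -> ~q), w0
4. []~q, w0
5. q, w0
6. ~p, w0
7. ~q, w0
Accessibility: w0Rw0
Branch closes: q and ~q both at w0.
Every branch of the negation's tableau closes; the branch above is one of them.

Valid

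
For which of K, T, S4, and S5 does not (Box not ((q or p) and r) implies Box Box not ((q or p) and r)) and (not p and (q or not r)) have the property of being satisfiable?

S4-tableau for the formula:
1. not (Box not ((q or p) and r) implies Box Box not ((q or p) and r)) and (not p and (q or not r)), w0
2. not (Box not ((q or p) and r) implies Box Box not ((q or p) and r)), w0
3. not p and (q or not r), w0
4. Box not ((q or p) and r), w0
5. not Box Box not ((q or p) and r), w0
6. not p, w0
7. q or not r, w0
8. not ((q or p) and r), w0
9. not r, w0
10. not (q or p), w0
11. not q, w0
12. not Box not ((q or p) and r), w1
13. not ((q or p) and r), w1
14. not (q or p), w1
15. not q, w1
16. not p, w1
17. (q or p) and r, w2
18. q or p, w2
19. r, w2
20. not ((q or p) and r), w2
21. p, w2
22. not (q or p), w2
23. not q, w2
24. not p, w2
Accessibility: w0Rw0, w0Rw1, w0Rw2, w1Rw1, w1Rw2, w2Rw2
Branch closes: p and not p both at w2.
Every branch closes (one shown): unsatisfiable in S4, hence also in S5 (every S5-frame is an S4-frame).
T-tableau for the formula:
1. not (Box not ((q or p) and r) implies Box Box not ((q or p) and r)) and (not p and (q or not r)), w0
2. not (Box not ((q or p) and r) implies Box Box not ((q or p) and r)), w0
3. not p and (q or not r), w0
4. Box not ((q or p) and r), w0
5. not Box Box not ((q or p) and r), w0
6. not p, w0
7. q or not r, w0
8. not ((q or p) and r), w0
9. not r, w0
10. not Box not ((q or p) and r), w1
11. not ((q or p) and r), w1
12. not r, w1
13. (q or p) and r, w2
14. q or p, w2
15. r, w2
16. p, w2
Accessibility: w0Rw0, w0Rw1, w1Rw1, w1Rw2, w2Rw2
Complete open branch: satisfiable in T, hence also in K (this T-model is also a K-model).

K, T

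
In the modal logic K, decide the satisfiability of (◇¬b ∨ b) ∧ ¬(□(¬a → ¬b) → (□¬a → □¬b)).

Unsatisfiable (every branch closes)

1. (◇¬b ∨ b) ∧ ¬(□(¬a → ¬b) → (□¬a → □¬b)), w0
2. ◇¬b ∨ b, w0
3. ¬(□(¬a → ¬b) → (□¬a → □¬b)), w0
4. □(¬a → ¬b), w0
5. ¬(□¬a → □¬b), w0
6. □¬a, w0
7. ¬□¬b, w0
8. b, w0
9. b, w1
10. ¬a → ¬b, w1
11. ¬a, w1
12. ¬b, w1
Accessibility: w0Rw1
Branch closes: b and ¬b both at w1.
(One branch shown.) All branches close.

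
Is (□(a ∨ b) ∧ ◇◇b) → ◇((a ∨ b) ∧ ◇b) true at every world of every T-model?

Tableau for the negation ¬((□(a ∨ b) ∧ ◇◇b) → ◇((a ∨ b) ∧ ◇b)):
1. ¬((□(a ∨ b) ∧ ◇◇b) → ◇((a ∨ b) ∧ ◇b)), u
2. □(a ∨ b) ∧ ◇◇b, u
3. ¬◇((a ∨ b) ∧ ◇b), u
4. □(a ∨ b), u
5. ◇◇b, u
6. ¬((a ∨ b) ∧ ◇b), u
7. a ∨ b, u
8. ¬◇b, u
9. ¬b, u
10. a, u
11. ◇b, v
12. ¬((a ∨ b) ∧ ◇b), v
13. a ∨ b, v
14. ¬b, v
15. ¬◇b, v
16. a, v
17. b, w
18. ¬b, w
Accessibility: uRu, uRv, vRv, vRw, wRw
Branch closes: b and ¬b both at w.
All branches of the negation close; one closing branch shown above.

Valid in T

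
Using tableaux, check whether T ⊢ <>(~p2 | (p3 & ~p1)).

Invalid (countermodel exists)

Tableau for the negation ~<>(~p2 | (p3 & ~p1)):
1. ~<>(~p2 | (p3 & ~p1)), u
2. ~(~p2 | (p3 & ~p1)), u   [~<>-rule on 1 via uRu]
3. p2, u   [~|-rule on 2]
4. ~(p3 & ~p1), u   [~|-rule on 2]
5. p1, u   [~&-rule on 4 (branches; this branch)]
Accessibility: uRu
The negation has an open branch (countermodel exists).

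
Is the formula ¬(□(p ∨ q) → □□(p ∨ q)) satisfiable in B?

1. ¬(□(p ∨ q) → □□(p ∨ q)), u
2. □(p ∨ q), u
3. ¬□□(p ∨ q), u
4. p ∨ q, u
5. q, u
6. ¬□(p ∨ q), v
7. p ∨ q, v
8. q, v
9. ¬(p ∨ q), w
10. ¬p, w
11. ¬q, w
Accessibility: uRu, uRv, vRu, vRv, vRw, wRv, wRw

Satisfiable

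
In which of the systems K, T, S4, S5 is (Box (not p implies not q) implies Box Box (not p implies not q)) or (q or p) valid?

S4, S5

T-tableau for the negation not ((Box (not p implies not q) implies Box Box (not p implies not q)) or (q or p)):
1. not ((Box (not p implies not q) implies Box Box (not p implies not q)) or (q or p)), w0
2. not (Box (not p implies not q) implies Box Box (not p implies not q)), w0
3. not (q or p), w0
4. Box (not p implies not q), w0
5. not Box Box (not p implies not q), w0
6. not q, w0
7. not p, w0
8. not p implies not q, w0
9. not Box (not p implies not q), w1
10. not p implies not q, w1
11. not q, w1
12. not (not p implies not q), w2
13. not p, w2
14. q, w2
Accessibility: w0Rw0, w0Rw1, w1Rw1, w1Rw2, w2Rw2
Complete open branch: countermodel on a T-frame, so not valid in T, nor in K (the same frame is also a K-frame).
S4-tableau for the negation not ((Box (not p implies not q) implies Box Box (not p implies not q)) or (q or p)):
1. not ((Box (not p implies not q) implies Box Box (not p implies not q)) or (q or p)), w0
2. not (Box (not p implies not q) implies Box Box (not p implies not q)), w0
3. not (q or p), w0
4. Box (not p implies not q), w0
5. not Box Box (not p implies not q), w0
6. not q, w0
7. not p, w0
8. not p implies not q, w0
9. not Box (not p implies not q), w1
10. not p implies not q, w1
11. not q, w1
12. not (not p implies not q), w2
13. not p, w2
14. q, w2
15. not p implies not q, w2
16. not q, w2
Accessibility: w0Rw0, w0Rw1, w0Rw2, w1Rw1, w1Rw2, w2Rw2
Branch closes: q and not q both at w2.
Every branch closes (one shown): valid in S4, hence also in S5 (every theorem of S4 is a theorem of S5).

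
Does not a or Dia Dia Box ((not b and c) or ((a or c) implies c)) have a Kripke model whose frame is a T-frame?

1. not a or Dia Dia Box ((not b and c) or ((a or c) implies c)), u
2. Dia Dia Box ((not b and c) or ((a or c) implies c)), u
3. Dia Box ((not b and c) or ((a or c) implies c)), v
4. Box ((not b and c) or ((a or c) implies c)), w
5. (not b and c) or ((a or c) implies c), w
6. (a or c) implies c, w
7. c, w
Accessibility: uRu, uRv, vRv, vRw, wRw

Satisfiable (open branch found)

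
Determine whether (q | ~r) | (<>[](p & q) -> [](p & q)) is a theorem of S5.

Valid

Tableau for the negation ~((q | ~r) | (<>[](p & q) -> [](p & q))):
1. ~((q | ~r) | (<>[](p & q) -> [](p & q))), 0
2. ~(q | ~r), 0   [~|-rule on 1]
3. ~(<>[](p & q) -> [](p & q)), 0   [~|-rule on 1]
4. ~q, 0   [~|-rule on 2]
5. r, 0   [~|-rule on 2]
6. <>[](p & q), 0   [~->-rule on 3]
7. ~[](p & q), 0   [~->-rule on 3]
8. [](p & q), 1   [<>-rule on 6: fresh world 1, 0R1]
9. p & q, 0   [[]-rule on 8 via 1R0]
10. p, 0   [&-rule on 9]
11. q, 0   [&-rule on 9]
Accessibility: 0R0, 0R1, 1R0, 1R1
Branch closes: q and ~q both at 0.
Every branch of the negation's tableau closes; the branch above is one of them.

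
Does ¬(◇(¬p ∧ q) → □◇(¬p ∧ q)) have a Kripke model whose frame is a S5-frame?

Unsatisfiable

1. ¬(◇(¬p ∧ q) → □◇(¬p ∧ q)), 0
2. ◇(¬p ∧ q), 0
3. ¬□◇(¬p ∧ q), 0
4. ¬p ∧ q, 1
5. ¬p, 1
6. q, 1
7. ¬◇(¬p ∧ q), 2
8. ¬(¬p ∧ q), 0
9. ¬(¬p ∧ q), 1
10. ¬(¬p ∧ q), 2
11. ¬q, 0
12. ¬q, 1
Accessibility: 0R0, 0R1, 0R2, 1R0, 1R1, 1R2, 2R0, 2R1, 2R2
Branch closes: q and ¬q both at 1.
(One branch shown.) All branches close.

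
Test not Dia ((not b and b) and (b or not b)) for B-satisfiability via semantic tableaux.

Satisfiable

1. not Dia ((not b and b) and (b or not b)), 0
2. not ((not b and b) and (b or not b)), 0
3. not (not b and b), 0
4. not b, 0
Accessibility: 0R0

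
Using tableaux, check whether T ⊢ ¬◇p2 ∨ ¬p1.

Tableau for the negation ¬(¬◇p2 ∨ ¬p1):
1. ¬(¬◇p2 ∨ ¬p1), w0
2. ◇p2, w0   [¬∨-rule on 1]
3. p1, w0   [¬∨-rule on 1]
4. p2, w1   [◇-rule on 2: fresh world w1, w0Rw1]
Accessibility: w0Rw0, w0Rw1, w1Rw1
The negation has an open branch (countermodel exists).

Not valid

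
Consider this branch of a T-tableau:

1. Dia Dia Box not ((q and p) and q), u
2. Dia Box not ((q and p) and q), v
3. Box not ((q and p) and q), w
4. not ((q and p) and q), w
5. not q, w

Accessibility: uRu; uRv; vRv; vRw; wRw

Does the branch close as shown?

No, open

No atom appears with both signs at the same world.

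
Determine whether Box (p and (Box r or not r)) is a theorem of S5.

No, not valid

Tableau for the negation not Box (p and (Box r or not r)):
1. not Box (p and (Box r or not r)), 0
2. not (p and (Box r or not r)), 1
3. not (Box r or not r), 1
4. not Box r, 1
5. r, 1
6. not r, 2
Accessibility: 0R0, 0R1, 0R2, 1R0, 1R1, 1R2, 2R0, 2R1, 2R2
The negation has an open branch (countermodel exists).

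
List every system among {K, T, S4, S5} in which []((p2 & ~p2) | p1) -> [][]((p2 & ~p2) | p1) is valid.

T-tableau for the negation ~([]((p2 & ~p2) | p1) -> [][]((p2 & ~p2) | p1)):
1. ~([]((p2 & ~p2) | p1) -> [][]((p2 & ~p2) | p1)), w0
2. []((p2 & ~p2) | p1), w0   [~->-rule on 1]
3. ~[][]((p2 & ~p2) | p1), w0   [~->-rule on 1]
4. (p2 & ~p2) | p1, w0   [[]-rule on 2 via w0Rw0]
5. p1, w0   [|-rule on 4 (branches; this branch)]
6. ~[]((p2 & ~p2) | p1), w1   [~[]-rule on 3: fresh world w1, w0Rw1]
7. (p2 & ~p2) | p1, w1   [[]-rule on 2 via w0Rw1]
8. p1, w1   [|-rule on 7 (branches; this branch)]
9. ~((p2 & ~p2) | p1), w2   [~[]-rule on 6: fresh world w2, w1Rw2]
10. ~(p2 & ~p2), w2   [~|-rule on 9]
11. ~p1, w2   [~|-rule on 9]
12. p2, w2   [~&-rule on 10 (branches; this branch)]
Accessibility: w0Rw0, w0Rw1, w1Rw1, w1Rw2, w2Rw2
Complete open branch: countermodel on a T-frame, so not valid in T, nor in K (the same frame is also a K-frame).
S4-tableau for the negation ~([]((p2 & ~p2) | p1) -> [][]((p2 & ~p2) | p1)):
1. ~([]((p2 & ~p2) | p1) -> [][]((p2 & ~p2) | p1)), w0
2. []((p2 & ~p2) | p1), w0   [~->-rule on 1]
3. ~[][]((p2 & ~p2) | p1), w0   [~->-rule on 1]
4. (p2 & ~p2) | p1, w0   [[]-rule on 2 via w0Rw0]
5. p1, w0   [|-rule on 4 (branches; this branch)]
6. ~[]((p2 & ~p2) | p1), w1   [~[]-rule on 3: fresh world w1, w0Rw1]
7. (p2 & ~p2) | p1, w1   [[]-rule on 2 via w0Rw1]
8. p1, w1   [|-rule on 7 (branches; this branch)]
9. ~((p2 & ~p2) | p1), w2   [~[]-rule on 6: fresh world w2, w1Rw2]
10. ~(p2 & ~p2), w2   [~|-rule on 9]
11. ~p1, w2   [~|-rule on 9]
12. (p2 & ~p2) | p1, w2   [[]-rule on 2 via w0Rw2]
13. p2, w2   [~&-rule on 10 (branches; this branch)]
14. p2 & ~p2, w2   [|-rule on 12 (branches; this branch)]
15. ~p2, w2   [&-rule on 14]
Accessibility: w0Rw0, w0Rw1, w0Rw2, w1Rw1, w1Rw2, w2Rw2
Branch closes: p2 and ~p2 both at w2.
Every branch closes (one shown): valid in S4, hence also in S5 (every theorem of S4 is a theorem of S5).

S4, S5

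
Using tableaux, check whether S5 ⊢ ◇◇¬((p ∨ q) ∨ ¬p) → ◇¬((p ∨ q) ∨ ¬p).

Valid

Tableau for the negation ¬(◇◇¬((p ∨ q) ∨ ¬p) → ◇¬((p ∨ q) ∨ ¬p)):
1. ¬(◇◇¬((p ∨ q) ∨ ¬p) → ◇¬((p ∨ q) ∨ ¬p)), w0
2. ◇◇¬((p ∨ q) ∨ ¬p), w0
3. ¬◇¬((p ∨ q) ∨ ¬p), w0
4. (p ∨ q) ∨ ¬p, w0
5. p ∨ q, w0
6. q, w0
7. ◇¬((p ∨ q) ∨ ¬p), w1
8. (p ∨ q) ∨ ¬p, w1
9. p ∨ q, w1
10. q, w1
11. ¬((p ∨ q) ∨ ¬p), w2
12. ¬(p ∨ q), w2
13. p, w2
14. ¬p, w2
15. ¬q, w2
Accessibility: w0Rw0, w0Rw1, w0Rw2, w1Rw0, w1Rw1, w1Rw2, w2Rw0, w2Rw1, w2Rw2
Branch closes: p and ¬p both at w2.
All branches of the negation close; one closing branch shown above.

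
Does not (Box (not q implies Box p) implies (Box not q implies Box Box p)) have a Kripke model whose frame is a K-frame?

1. not (Box (not q implies Box p) implies (Box not q implies Box Box p)), 0
2. Box (not q implies Box p), 0
3. not (Box not q implies Box Box p), 0
4. Box not q, 0
5. not Box Box p, 0
6. not Box p, 1
7. not q implies Box p, 1
8. not q, 1
9. Box p, 1
10. not p, 2
11. p, 2
Accessibility: 0R1, 1R2
Branch closes: p and not p both at 2.
Every branch closes; the branch above is one of them.

No, unsatisfiable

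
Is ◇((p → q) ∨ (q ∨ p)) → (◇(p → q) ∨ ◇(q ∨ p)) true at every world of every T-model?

Yes, valid

Tableau for the negation ¬(◇((p → q) ∨ (q ∨ p)) → (◇(p → q) ∨ ◇(q ∨ p))):
1. ¬(◇((p → q) ∨ (q ∨ p)) → (◇(p → q) ∨ ◇(q ∨ p))), w0
2. ◇((p → q) ∨ (q ∨ p)), w0
3. ¬(◇(p → q) ∨ ◇(q ∨ p)), w0
4. ¬◇(p → q), w0
5. ¬◇(q ∨ p), w0
6. ¬(p → q), w0
7. p, w0
8. ¬q, w0
9. ¬(q ∨ p), w0
10. ¬p, w0
Accessibility: w0Rw0
Branch closes: p and ¬p both at w0.
All branches of the negation close; one closing branch shown above.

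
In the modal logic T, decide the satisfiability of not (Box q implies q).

1. not (Box q implies q), w0
2. Box q, w0
3. not q, w0
4. q, w0
Accessibility: w0Rw0
Branch closes: q and not q both at w0.
Every branch closes; the branch above is one of them.

Unsatisfiable (every branch closes)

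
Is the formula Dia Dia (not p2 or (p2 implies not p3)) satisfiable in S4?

Yes, satisfiable

1. Dia Dia (not p2 or (p2 implies not p3)), w0
2. Dia (not p2 or (p2 implies not p3)), w1
3. not p2 or (p2 implies not p3), w2
4. p2 implies not p3, w2
5. not p3, w2
Accessibility: w0Rw0, w0Rw1, w0Rw2, w1Rw1, w1Rw2, w2Rw2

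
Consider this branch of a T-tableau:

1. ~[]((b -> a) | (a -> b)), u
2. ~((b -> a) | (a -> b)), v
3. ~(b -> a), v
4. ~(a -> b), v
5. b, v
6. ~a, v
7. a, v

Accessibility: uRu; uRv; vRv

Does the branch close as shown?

Yes, closed

Both a and ~a appear at v.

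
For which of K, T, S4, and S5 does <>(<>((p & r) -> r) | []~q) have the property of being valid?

K-tableau for the negation ~<>(<>((p & r) -> r) | []~q):
1. ~<>(<>((p & r) -> r) | []~q), w0
Complete open branch: countermodel on a K-frame, so not valid in K.
T-tableau for the negation ~<>(<>((p & r) -> r) | []~q):
1. ~<>(<>((p & r) -> r) | []~q), w0
2. ~(<>((p & r) -> r) | []~q), w0
3. ~<>((p & r) -> r), w0
4. ~[]~q, w0
5. ~((p & r) -> r), w0
6. p & r, w0
7. ~r, w0
8. p, w0
9. r, w0
Accessibility: w0Rw0
Branch closes: r and ~r both at w0.
Every branch closes (one shown): valid in T, hence also in S4, S5 (every theorem of T is a theorem of S4 and S5).

T, S4, S5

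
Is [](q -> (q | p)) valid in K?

Tableau for the negation ~[](q -> (q | p)):
1. ~[](q -> (q | p)), 0
2. ~(q -> (q | p)), 1
3. q, 1
4. ~(q | p), 1
5. ~q, 1
6. ~p, 1
Accessibility: 0R1
Branch closes: q and ~q both at 1.
All branches of the negation close; one closing branch shown above.

Valid in K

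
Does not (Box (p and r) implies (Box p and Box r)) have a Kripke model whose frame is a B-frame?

1. not (Box (p and r) implies (Box p and Box r)), w0
2. Box (p and r), w0   [neg-implies-rule on 1]
3. not (Box p and Box r), w0   [neg-implies-rule on 1]
4. p and r, w0   [Box-rule on 2 via w0Rw0]
5. p, w0   [and-rule on 4]
6. r, w0   [and-rule on 4]
7. not Box r, w0   [neg-and-rule on 3 (branches; this branch)]
8. not r, w1   [neg-Box-rule on 7: fresh world w1, w0Rw1]
9. p and r, w1   [Box-rule on 2 via w0Rw1]
10. p, w1   [and-rule on 9]
11. r, w1   [and-rule on 9]
Accessibility: w0Rw0, w0Rw1, w1Rw0, w1Rw1
Branch closes: r and not r both at w1.
(One branch shown.) All branches close.

Unsatisfiable (every branch closes)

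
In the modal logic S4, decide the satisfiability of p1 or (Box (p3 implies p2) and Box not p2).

Yes, satisfiable

1. p1 or (Box (p3 implies p2) and Box not p2), w0
2. Box (p3 implies p2) and Box not p2, w0
3. Box (p3 implies p2), w0
4. Box not p2, w0
5. p3 implies p2, w0
6. not p2, w0
7. not p3, w0
Accessibility: w0Rw0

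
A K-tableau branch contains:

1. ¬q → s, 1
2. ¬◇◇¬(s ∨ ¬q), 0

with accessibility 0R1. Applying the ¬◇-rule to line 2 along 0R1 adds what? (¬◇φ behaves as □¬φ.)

¬◇φ behaves as □¬φ: propagate the negated body to each accessible world.

¬◇¬(s ∨ ¬q), 1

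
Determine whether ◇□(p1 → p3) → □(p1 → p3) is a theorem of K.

Not valid

Tableau for the negation ¬(◇□(p1 → p3) → □(p1 → p3)):
1. ¬(◇□(p1 → p3) → □(p1 → p3)), w0
2. ◇□(p1 → p3), w0   [¬→-rule on 1]
3. ¬□(p1 → p3), w0   [¬→-rule on 1]
4. □(p1 → p3), w1   [◇-rule on 2: fresh world w1, w0Rw1]
5. ¬(p1 → p3), w2   [¬□-rule on 3: fresh world w2, w0Rw2]
6. p1, w2   [¬→-rule on 5]
7. ¬p3, w2   [¬→-rule on 5]
Accessibility: w0Rw1, w0Rw2
The negation has an open branch (countermodel exists).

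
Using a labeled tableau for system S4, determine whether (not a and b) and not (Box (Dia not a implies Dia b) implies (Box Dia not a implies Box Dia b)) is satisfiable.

1. (not a and b) and not (Box (Dia not a implies Dia b) implies (Box Dia not a implies Box Dia b)), 0
2. not a and b, 0
3. not (Box (Dia not a implies Dia b) implies (Box Dia not a implies Box Dia b)), 0
4. not a, 0
5. b, 0
6. Box (Dia not a implies Dia b), 0
7. not (Box Dia not a implies Box Dia b), 0
8. Box Dia not a, 0
9. not Box Dia b, 0
10. Dia not a implies Dia b, 0
11. Dia not a, 0
12. Dia b, 0
13. not Dia b, 1
14. Dia not a implies Dia b, 1
15. Dia not a, 1
16. not b, 1
17. Dia b, 1
18. not a, 2
19. Dia not a implies Dia b, 2
20. Dia not a, 2
21. Dia b, 2
22. b, 3
23. Dia not a implies Dia b, 3
24. Dia not a, 3
25. not Dia not a, 3
26. a, 3
27. not a, 4
28. Dia not a implies Dia b, 4
29. Dia not a, 4
30. not b, 4
31. Dia b, 4
32. b, 5
33. Dia not a implies Dia b, 5
34. Dia not a, 5
35. not b, 5
Accessibility: 0R0, 0R1, 0R2, 0R3, 0R4, 0R5, 1R1, 1R4, 1R5, 2R2, 3R3, 4R4, 5R5
Branch closes: b and not b both at 5.
Every branch closes; the branch above is one of them.

Unsatisfiable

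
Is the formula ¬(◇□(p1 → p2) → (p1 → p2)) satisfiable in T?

1. ¬(◇□(p1 → p2) → (p1 → p2)), w0
2. ◇□(p1 → p2), w0   [¬→-rule on 1]
3. ¬(p1 → p2), w0   [¬→-rule on 1]
4. p1, w0   [¬→-rule on 3]
5. ¬p2, w0   [¬→-rule on 3]
6. □(p1 → p2), w1   [◇-rule on 2: fresh world w1, w0Rw1]
7. p1 → p2, w1   [□-rule on 6 via w1Rw1]
8. p2, w1   [→-rule on 7 (branches; this branch)]
Accessibility: w0Rw0, w0Rw1, w1Rw1

Satisfiable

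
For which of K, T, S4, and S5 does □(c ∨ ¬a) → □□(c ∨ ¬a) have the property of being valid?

S4, S5

T-tableau for the negation ¬(□(c ∨ ¬a) → □□(c ∨ ¬a)):
1. ¬(□(c ∨ ¬a) → □□(c ∨ ¬a)), u
2. □(c ∨ ¬a), u   [¬→-rule on 1]
3. ¬□□(c ∨ ¬a), u   [¬→-rule on 1]
4. c ∨ ¬a, u   [□-rule on 2 via uRu]
5. ¬a, u   [∨-rule on 4 (branches; this branch)]
6. ¬□(c ∨ ¬a), v   [¬□-rule on 3: fresh world v, uRv]
7. c ∨ ¬a, v   [□-rule on 2 via uRv]
8. ¬a, v   [∨-rule on 7 (branches; this branch)]
9. ¬(c ∨ ¬a), w   [¬□-rule on 6: fresh world w, vRw]
10. ¬c, w   [¬∨-rule on 9]
11. a, w   [¬∨-rule on 9]
Accessibility: uRu, uRv, vRv, vRw, wRw
Complete open branch: countermodel on a T-frame, so not valid in T, nor in K (the same frame is also a K-frame).
S4-tableau for the negation ¬(□(c ∨ ¬a) → □□(c ∨ ¬a)):
1. ¬(□(c ∨ ¬a) → □□(c ∨ ¬a)), u
2. □(c ∨ ¬a), u   [¬→-rule on 1]
3. ¬□□(c ∨ ¬a), u   [¬→-rule on 1]
4. c ∨ ¬a, u   [□-rule on 2 via uRu]
5. ¬a, u   [∨-rule on 4 (branches; this branch)]
6. ¬□(c ∨ ¬a), v   [¬□-rule on 3: fresh world v, uRv]
7. c ∨ ¬a, v   [□-rule on 2 via uRv]
8. ¬a, v   [∨-rule on 7 (branches; this branch)]
9. ¬(c ∨ ¬a), w   [¬□-rule on 6: fresh world w, vRw]
10. ¬c, w   [¬∨-rule on 9]
11. a, w   [¬∨-rule on 9]
12. c ∨ ¬a, w   [□-rule on 2 via uRw]
13. ¬a, w   [∨-rule on 12 (branches; this branch)]
Accessibility: uRu, uRv, uRw, vRv, vRw, wRw
Branch closes: a and ¬a both at w.
Every branch closes (one shown): valid in S4, hence also in S5 (every theorem of S4 is a theorem of S5).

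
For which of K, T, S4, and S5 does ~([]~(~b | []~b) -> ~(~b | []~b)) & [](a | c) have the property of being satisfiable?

K

T-tableau for the formula:
1. ~([]~(~b | []~b) -> ~(~b | []~b)) & [](a | c), 0
2. ~([]~(~b | []~b) -> ~(~b | []~b)), 0
3. [](a | c), 0
4. []~(~b | []~b), 0
5. ~b | []~b, 0
6. a | c, 0
7. ~(~b | []~b), 0
8. b, 0
9. ~[]~b, 0
10. []~b, 0
11. ~b, 0
Accessibility: 0R0
Branch closes: b and ~b both at 0.
Every branch closes (one shown): unsatisfiable in T, hence also in S4, S5 (every S4/S5-frame is a T-frame).
K-tableau for the formula:
1. ~([]~(~b | []~b) -> ~(~b | []~b)) & [](a | c), 0
2. ~([]~(~b | []~b) -> ~(~b | []~b)), 0
3. [](a | c), 0
4. []~(~b | []~b), 0
5. ~b | []~b, 0
6. []~b, 0
Complete open branch: satisfiable in K.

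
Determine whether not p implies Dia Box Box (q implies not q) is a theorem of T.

Not valid

Tableau for the negation not (not p implies Dia Box Box (q implies not q)):
1. not (not p implies Dia Box Box (q implies not q)), 0
2. not p, 0
3. not Dia Box Box (q implies not q), 0
4. not Box Box (q implies not q), 0
5. not Box (q implies not q), 1
6. not Box Box (q implies not q), 1
7. not (q implies not q), 2
8. q, 2
9. not Box (q implies not q), 3
10. not (q implies not q), 4
11. q, 4
Accessibility: 0R0, 0R1, 1R1, 1R2, 1R3, 2R2, 3R3, 3R4, 4R4
The negation has an open branch (countermodel exists).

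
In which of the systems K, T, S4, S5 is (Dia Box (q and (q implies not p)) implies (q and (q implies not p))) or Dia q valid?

K-tableau for the negation not ((Dia Box (q and (q implies not p)) implies (q and (q implies not p))) or Dia q):
1. not ((Dia Box (q and (q implies not p)) implies (q and (q implies not p))) or Dia q), 0
2. not (Dia Box (q and (q implies not p)) implies (q and (q implies not p))), 0   [neg-or-rule on 1]
3. not Dia q, 0   [neg-or-rule on 1]
4. Dia Box (q and (q implies not p)), 0   [neg-implies-rule on 2]
5. not (q and (q implies not p)), 0   [neg-implies-rule on 2]
6. not (q implies not p), 0   [neg-and-rule on 5 (branches; this branch)]
7. q, 0   [neg-implies-rule on 6]
8. p, 0   [neg-implies-rule on 6]
9. Box (q and (q implies not p)), 1   [Dia-rule on 4: fresh world 1, 0R1]
10. not q, 1   [neg-Dia-rule on 3 via 0R1]
Accessibility: 0R1
Complete open branch: countermodel on a K-frame, so not valid in K.
T-tableau for the negation not ((Dia Box (q and (q implies not p)) implies (q and (q implies not p))) or Dia q):
1. not ((Dia Box (q and (q implies not p)) implies (q and (q implies not p))) or Dia q), 0
2. not (Dia Box (q and (q implies not p)) implies (q and (q implies not p))), 0   [neg-or-rule on 1]
3. not Dia q, 0   [neg-or-rule on 1]
4. Dia Box (q and (q implies not p)), 0   [neg-implies-rule on 2]
5. not (q and (q implies not p)), 0   [neg-implies-rule on 2]
6. not q, 0   [neg-Dia-rule on 3 via 0R0]
7. Box (q and (q implies not p)), 1   [Dia-rule on 4: fresh world 1, 0R1]
8. not q, 1   [neg-Dia-rule on 3 via 0R1]
9. q and (q implies not p), 1   [Box-rule on 7 via 1R1]
10. q, 1   [and-rule on 9]
11. q implies not p, 1   [and-rule on 9]
Accessibility: 0R0, 0R1, 1R1
Branch closes: q and not q both at 1.
Every branch closes (one shown): valid in T, hence also in S4, S5 (every theorem of T is a theorem of S4 and S5).

T, S4, S5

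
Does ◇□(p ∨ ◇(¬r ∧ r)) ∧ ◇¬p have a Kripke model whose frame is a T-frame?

Yes, satisfiable

1. ◇□(p ∨ ◇(¬r ∧ r)) ∧ ◇¬p, w0
2. ◇□(p ∨ ◇(¬r ∧ r)), w0
3. ◇¬p, w0
4. □(p ∨ ◇(¬r ∧ r)), w1
5. p ∨ ◇(¬r ∧ r), w1
6. p, w1
7. ¬p, w2
Accessibility: w0Rw0, w0Rw1, w0Rw2, w1Rw1, w2Rw2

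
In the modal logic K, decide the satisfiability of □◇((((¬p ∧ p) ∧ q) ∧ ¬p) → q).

1. □◇((((¬p ∧ p) ∧ q) ∧ ¬p) → q), w0

Yes, satisfiable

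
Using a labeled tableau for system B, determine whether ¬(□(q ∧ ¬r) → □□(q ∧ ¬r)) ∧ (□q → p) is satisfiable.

Yes, satisfiable

1. ¬(□(q ∧ ¬r) → □□(q ∧ ¬r)) ∧ (□q → p), 0
2. ¬(□(q ∧ ¬r) → □□(q ∧ ¬r)), 0
3. □q → p, 0
4. □(q ∧ ¬r), 0
5. ¬□□(q ∧ ¬r), 0
6. q ∧ ¬r, 0
7. q, 0
8. ¬r, 0
9. p, 0
10. ¬□(q ∧ ¬r), 1
11. q ∧ ¬r, 1
12. q, 1
13. ¬r, 1
14. ¬(q ∧ ¬r), 2
15. r, 2
Accessibility: 0R0, 0R1, 1R0, 1R1, 1R2, 2R1, 2R2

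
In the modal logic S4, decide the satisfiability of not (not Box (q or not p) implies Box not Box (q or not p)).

1. not (not Box (q or not p) implies Box not Box (q or not p)), w0
2. not Box (q or not p), w0   [neg-implies-rule on 1]
3. not Box not Box (q or not p), w0   [neg-implies-rule on 1]
4. not (q or not p), w1   [neg-Box-rule on 2: fresh world w1, w0Rw1]
5. not q, w1   [neg-or-rule on 4]
6. p, w1   [neg-or-rule on 4]
7. Box (q or not p), w2   [neg-Box-rule on 3: fresh world w2, w0Rw2]
8. q or not p, w2   [Box-rule on 7 via w2Rw2]
9. not p, w2   [or-rule on 8 (branches; this branch)]
Accessibility: w0Rw0, w0Rw1, w0Rw2, w1Rw1, w2Rw2

Satisfiable (open branch found)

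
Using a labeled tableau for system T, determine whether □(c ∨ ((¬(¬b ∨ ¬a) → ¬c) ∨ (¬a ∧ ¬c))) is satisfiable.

1. □(c ∨ ((¬(¬b ∨ ¬a) → ¬c) ∨ (¬a ∧ ¬c))), u
2. c ∨ ((¬(¬b ∨ ¬a) → ¬c) ∨ (¬a ∧ ¬c)), u
3. (¬(¬b ∨ ¬a) → ¬c) ∨ (¬a ∧ ¬c), u
4. ¬a ∧ ¬c, u
5. ¬a, u
6. ¬c, u
Accessibility: uRu

Yes, satisfiable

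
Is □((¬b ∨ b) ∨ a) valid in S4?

Tableau for the negation ¬□((¬b ∨ b) ∨ a):
1. ¬□((¬b ∨ b) ∨ a), u
2. ¬((¬b ∨ b) ∨ a), v
3. ¬(¬b ∨ b), v
4. ¬a, v
5. b, v
6. ¬b, v
Accessibility: uRu, uRv, vRv
Branch closes: b and ¬b both at v.
All branches of the negation close; one closing branch shown above.

Valid in S4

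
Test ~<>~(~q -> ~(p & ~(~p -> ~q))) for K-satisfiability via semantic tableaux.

Satisfiable (open branch found)

1. ~<>~(~q -> ~(p & ~(~p -> ~q))), 0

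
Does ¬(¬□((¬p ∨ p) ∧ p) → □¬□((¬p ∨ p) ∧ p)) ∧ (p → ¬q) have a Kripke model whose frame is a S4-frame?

1. ¬(¬□((¬p ∨ p) ∧ p) → □¬□((¬p ∨ p) ∧ p)) ∧ (p → ¬q), 0
2. ¬(¬□((¬p ∨ p) ∧ p) → □¬□((¬p ∨ p) ∧ p)), 0
3. p → ¬q, 0
4. ¬□((¬p ∨ p) ∧ p), 0
5. ¬□¬□((¬p ∨ p) ∧ p), 0
6. ¬q, 0
7. ¬((¬p ∨ p) ∧ p), 1
8. ¬p, 1
9. □((¬p ∨ p) ∧ p), 2
10. (¬p ∨ p) ∧ p, 2
11. ¬p ∨ p, 2
12. p, 2
Accessibility: 0R0, 0R1, 0R2, 1R1, 2R2

Satisfiable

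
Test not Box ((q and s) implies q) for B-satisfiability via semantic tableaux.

No, unsatisfiable

1. not Box ((q and s) implies q), w0
2. not ((q and s) implies q), w1
3. q and s, w1
4. not q, w1
5. q, w1
6. s, w1
Accessibility: w0Rw0, w0Rw1, w1Rw0, w1Rw1
Branch closes: q and not q both at w1.
All branches of the tableau close; one closing branch shown above.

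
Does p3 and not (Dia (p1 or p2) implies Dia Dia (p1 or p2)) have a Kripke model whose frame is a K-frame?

Satisfiable

1. p3 and not (Dia (p1 or p2) implies Dia Dia (p1 or p2)), 0
2. p3, 0   [and-rule on 1]
3. not (Dia (p1 or p2) implies Dia Dia (p1 or p2)), 0   [and-rule on 1]
4. Dia (p1 or p2), 0   [neg-implies-rule on 3]
5. not Dia Dia (p1 or p2), 0   [neg-implies-rule on 3]
6. p1 or p2, 1   [Dia-rule on 4: fresh world 1, 0R1]
7. not Dia (p1 or p2), 1   [neg-Dia-rule on 5 via 0R1]
8. p2, 1   [or-rule on 6 (branches; this branch)]
Accessibility: 0R1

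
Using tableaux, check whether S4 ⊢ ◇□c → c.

No, not valid

Tableau for the negation ¬(◇□c → c):
1. ¬(◇□c → c), 0
2. ◇□c, 0
3. ¬c, 0
4. □c, 1
5. c, 1
Accessibility: 0R0, 0R1, 1R1
The negation has an open branch (countermodel exists).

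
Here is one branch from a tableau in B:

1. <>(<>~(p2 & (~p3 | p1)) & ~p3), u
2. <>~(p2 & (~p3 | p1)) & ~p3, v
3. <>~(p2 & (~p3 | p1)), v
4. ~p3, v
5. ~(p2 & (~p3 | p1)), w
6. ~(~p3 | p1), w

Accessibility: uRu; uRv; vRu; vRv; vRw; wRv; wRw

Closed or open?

No, open

No world carries both an atom and its negation.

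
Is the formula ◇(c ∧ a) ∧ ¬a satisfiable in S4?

Satisfiable

1. ◇(c ∧ a) ∧ ¬a, 0
2. ◇(c ∧ a), 0
3. ¬a, 0
4. c ∧ a, 1
5. c, 1
6. a, 1
Accessibility: 0R0, 0R1, 1R1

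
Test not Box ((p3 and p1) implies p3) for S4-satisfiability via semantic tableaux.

Unsatisfiable (every branch closes)

1. not Box ((p3 and p1) implies p3), u
2. not ((p3 and p1) implies p3), v
3. p3 and p1, v
4. not p3, v
5. p3, v
6. p1, v
Accessibility: uRu, uRv, vRv
Branch closes: p3 and not p3 both at v.
All branches of the tableau close; one closing branch shown above.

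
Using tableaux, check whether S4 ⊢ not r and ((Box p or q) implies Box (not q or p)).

Tableau for the negation not (not r and ((Box p or q) implies Box (not q or p))):
1. not (not r and ((Box p or q) implies Box (not q or p))), 0
2. not ((Box p or q) implies Box (not q or p)), 0
3. Box p or q, 0
4. not Box (not q or p), 0
5. q, 0
6. not (not q or p), 1
7. q, 1
8. not p, 1
Accessibility: 0R0, 0R1, 1R1
The negation has an open branch (countermodel exists).

Invalid (countermodel exists)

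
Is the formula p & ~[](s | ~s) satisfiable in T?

1. p & ~[](s | ~s), u
2. p, u   [&-rule on 1]
3. ~[](s | ~s), u   [&-rule on 1]
4. ~(s | ~s), v   [~[]-rule on 3: fresh world v, uRv]
5. ~s, v   [~|-rule on 4]
6. s, v   [~|-rule on 4]
Accessibility: uRu, uRv, vRv
Branch closes: s and ~s both at v.
Every branch closes; the branch above is one of them.

Unsatisfiable (every branch closes)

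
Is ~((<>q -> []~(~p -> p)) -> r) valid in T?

Not valid

Tableau for the negation (<>q -> []~(~p -> p)) -> r:
1. (<>q -> []~(~p -> p)) -> r, w0
2. r, w0
Accessibility: w0Rw0
The negation has an open branch (countermodel exists).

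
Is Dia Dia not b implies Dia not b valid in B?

Tableau for the negation not (Dia Dia not b implies Dia not b):
1. not (Dia Dia not b implies Dia not b), u
2. Dia Dia not b, u   [neg-implies-rule on 1]
3. not Dia not b, u   [neg-implies-rule on 1]
4. b, u   [neg-Dia-rule on 3 via uRu]
5. Dia not b, v   [Dia-rule on 2: fresh world v, uRv]
6. b, v   [neg-Dia-rule on 3 via uRv]
7. not b, w   [Dia-rule on 5: fresh world w, vRw]
Accessibility: uRu, uRv, vRu, vRv, vRw, wRv, wRw
The negation has an open branch (countermodel exists).

Invalid (countermodel exists)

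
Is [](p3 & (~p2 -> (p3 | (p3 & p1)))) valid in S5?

No, not valid

Tableau for the negation ~[](p3 & (~p2 -> (p3 | (p3 & p1)))):
1. ~[](p3 & (~p2 -> (p3 | (p3 & p1)))), 0
2. ~(p3 & (~p2 -> (p3 | (p3 & p1)))), 1
3. ~(~p2 -> (p3 | (p3 & p1))), 1
4. ~p2, 1
5. ~(p3 | (p3 & p1)), 1
6. ~p3, 1
7. ~(p3 & p1), 1
8. ~p1, 1
Accessibility: 0R0, 0R1, 1R0, 1R1
The negation has an open branch (countermodel exists).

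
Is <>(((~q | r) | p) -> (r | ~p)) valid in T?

No, not valid

Tableau for the negation ~<>(((~q | r) | p) -> (r | ~p)):
1. ~<>(((~q | r) | p) -> (r | ~p)), 0
2. ~(((~q | r) | p) -> (r | ~p)), 0   [~<>-rule on 1 via 0R0]
3. (~q | r) | p, 0   [~->-rule on 2]
4. ~(r | ~p), 0   [~->-rule on 2]
5. ~r, 0   [~|-rule on 4]
6. p, 0   [~|-rule on 4]
Accessibility: 0R0
The negation has an open branch (countermodel exists).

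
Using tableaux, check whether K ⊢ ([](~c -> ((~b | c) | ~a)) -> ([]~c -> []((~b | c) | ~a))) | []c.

Tableau for the negation ~(([](~c -> ((~b | c) | ~a)) -> ([]~c -> []((~b | c) | ~a))) | []c):
1. ~(([](~c -> ((~b | c) | ~a)) -> ([]~c -> []((~b | c) | ~a))) | []c), u
2. ~([](~c -> ((~b | c) | ~a)) -> ([]~c -> []((~b | c) | ~a))), u
3. ~[]c, u
4. [](~c -> ((~b | c) | ~a)), u
5. ~([]~c -> []((~b | c) | ~a)), u
6. []~c, u
7. ~[]((~b | c) | ~a), u
8. ~c, v
9. ~c -> ((~b | c) | ~a), v
10. (~b | c) | ~a, v
11. ~b | c, v
12. ~b, v
13. ~((~b | c) | ~a), w
14. ~(~b | c), w
15. a, w
16. b, w
17. ~c, w
18. ~c -> ((~b | c) | ~a), w
19. (~b | c) | ~a, w
20. ~b | c, w
21. c, w
Accessibility: uRv, uRw
Branch closes: c and ~c both at w.
Every branch of the negation's tableau closes; the branch above is one of them.

Yes, valid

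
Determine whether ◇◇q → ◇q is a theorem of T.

Tableau for the negation ¬(◇◇q → ◇q):
1. ¬(◇◇q → ◇q), 0
2. ◇◇q, 0   [¬→-rule on 1]
3. ¬◇q, 0   [¬→-rule on 1]
4. ¬q, 0   [¬◇-rule on 3 via 0R0]
5. ◇q, 1   [◇-rule on 2: fresh world 1, 0R1]
6. ¬q, 1   [¬◇-rule on 3 via 0R1]
7. q, 2   [◇-rule on 5: fresh world 2, 1R2]
Accessibility: 0R0, 0R1, 1R1, 1R2, 2R2
The negation has an open branch (countermodel exists).

Invalid (countermodel exists)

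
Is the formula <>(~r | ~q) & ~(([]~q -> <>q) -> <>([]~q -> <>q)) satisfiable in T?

Unsatisfiable (every branch closes)

1. <>(~r | ~q) & ~(([]~q -> <>q) -> <>([]~q -> <>q)), w0
2. <>(~r | ~q), w0   [&-rule on 1]
3. ~(([]~q -> <>q) -> <>([]~q -> <>q)), w0   [&-rule on 1]
4. []~q -> <>q, w0   [~->-rule on 3]
5. ~<>([]~q -> <>q), w0   [~->-rule on 3]
6. ~([]~q -> <>q), w0   [~<>-rule on 5 via w0Rw0]
7. []~q, w0   [~->-rule on 6]
8. ~<>q, w0   [~->-rule on 6]
9. ~q, w0   [[]-rule on 7 via w0Rw0]
10. <>q, w0   [->-rule on 4 (branches; this branch)]
11. ~r | ~q, w1   [<>-rule on 2: fresh world w1, w0Rw1]
12. ~([]~q -> <>q), w1   [~<>-rule on 5 via w0Rw1]
13. []~q, w1   [~->-rule on 12]
14. ~<>q, w1   [~->-rule on 12]
15. ~q, w1   [[]-rule on 7 via w0Rw1]
16. q, w2   [<>-rule on 10: fresh world w2, w0Rw2]
17. ~([]~q -> <>q), w2   [~<>-rule on 5 via w0Rw2]
18. []~q, w2   [~->-rule on 17]
19. ~<>q, w2   [~->-rule on 17]
20. ~q, w2   [[]-rule on 7 via w0Rw2]
Accessibility: w0Rw0, w0Rw1, w0Rw2, w1Rw1, w2Rw2
Branch closes: q and ~q both at w2.
Every branch closes; the branch above is one of them.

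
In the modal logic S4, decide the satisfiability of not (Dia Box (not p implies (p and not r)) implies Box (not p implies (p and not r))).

Satisfiable (open branch found)

1. not (Dia Box (not p implies (p and not r)) implies Box (not p implies (p and not r))), w0
2. Dia Box (not p implies (p and not r)), w0
3. not Box (not p implies (p and not r)), w0
4. Box (not p implies (p and not r)), w1
5. not p implies (p and not r), w1
6. p and not r, w1
7. p, w1
8. not r, w1
9. not (not p implies (p and not r)), w2
10. not p, w2
11. not (p and not r), w2
12. r, w2
Accessibility: w0Rw0, w0Rw1, w0Rw2, w1Rw1, w2Rw2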